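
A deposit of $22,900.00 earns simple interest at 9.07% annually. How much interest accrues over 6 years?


Formula: I = P * r * t
Substituting: I = $22,900.00 * 0.0907 * 6
Step: I = $22,900.00 * 0.5442
I = $12,462.18

$12,462.18


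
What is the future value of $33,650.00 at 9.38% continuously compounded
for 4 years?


Formula: FV = P * e^(r*t)
Exponent: r*t = 0.0938 * 4 = 0.3752
e^(0.3752) = 1.455282
FV = $33,650.00 * 1.455282 = $48,970.25

$48,970.25


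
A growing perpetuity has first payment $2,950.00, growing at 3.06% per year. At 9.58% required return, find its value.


Formula: PV = C / (r - g)
Spread: r - g = 0.0958 - 0.0306 = 0.0652
Substituting: PV = $2,950.00 / 0.0652
PV = $45,245.40

$45,245.40


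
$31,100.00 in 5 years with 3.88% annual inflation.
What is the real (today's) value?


Formula: Real value = nominal / (1 + inflation)^years
Price level: (1 + 0.0388)^5 = 1.20965
Real value = $31,100.00 / 1.20965 = $25,709.92

$25,709.92


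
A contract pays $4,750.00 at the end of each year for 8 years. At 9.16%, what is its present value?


Formula: PV = PMT * (1 - (1+r)^(-n)) / r
Discount factor: (1 + 0.0916)^(-8) = 0.496012
Bracket: 1 - 0.496012 = 0.503988
PV = $4,750.00 * 0.503988 / 0.0916 = $26,134.77

$26,134.77


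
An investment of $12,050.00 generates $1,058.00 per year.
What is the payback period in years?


Formula: Payback = investment / annual cash flow
Substituting: Payback = $12,050.00 / $1,058.00
Payback = 11.3894 years

11.3894 years


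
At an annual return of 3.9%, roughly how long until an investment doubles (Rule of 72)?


Formula: Years ≈ 72 / r
Substituting: Years ≈ 72 / 3.9
Years ≈ 18.5

18.5 years


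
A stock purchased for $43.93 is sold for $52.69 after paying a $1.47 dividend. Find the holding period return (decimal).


Formula: HPR = (P1 - P0 + D) / P0
Gain: $52.69 - $43.93 + $1.47 = $10.23
HPR = $10.23 / $43.93 = 0.2329

0.2329


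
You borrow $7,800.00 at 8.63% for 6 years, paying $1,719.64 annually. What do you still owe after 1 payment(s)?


Formula: Balance = PV*(1+r)^k - PMT*((1+r)^k - 1)/r
Growth: (1 + 0.0863)^1 = 1.0863
Accumulated factor: ((1+r)^k - 1)/r = 1.0
Balance = $7,800.00 * 1.0863 - $1,719.64 * 1.0
Balance = $6,753.50

$6,753.50


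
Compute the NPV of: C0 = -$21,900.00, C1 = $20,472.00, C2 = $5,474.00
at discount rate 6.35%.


Formula: NPV = C0 + C1/(1+r) + C2/(1+r)^2
Discount C1: $20,472.00 / (1 + 0.0635) = $19,249.65
Discount C2: $5,474.00 / (1 + 0.0635)^2 = $4,839.83
NPV = -$21,900.00 + $19,249.65 + $4,839.83 = $2,189.47

$2,189.47


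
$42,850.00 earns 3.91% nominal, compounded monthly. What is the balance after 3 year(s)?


Formula: FV = P * (1 + r/m)^(m*t)
Period rate: r/m = 0.0391 / 12 = 0.003258
Total periods: m*t = 12 * 3 = 36
Growth factor: (1 + 0.003258)^36 = 1.124242
FV = $42,850.00 * 1.124242 = $48,173.78

$48,173.78


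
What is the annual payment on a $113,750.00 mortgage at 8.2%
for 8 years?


Formula: PMT = PV * r / (1 - (1+r)^(-n))
Denominator: 1 - (1 + 0.082)^(-8) = 0.467669
Numerator: $113,750.00 * 0.082 = 9327.5
PMT = 9327.5 / 0.467669 = $19,944.67

$19,944.67


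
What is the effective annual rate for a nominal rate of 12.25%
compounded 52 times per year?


Formula: EAR = (1 + r/m)^m - 1
Period rate: r/m = 0.1225 / 52 = 0.002356
Compounding: (1 + 0.002356)^52 = 1.130156
EAR = 1.130156 - 1 = 0.130156

0.130156


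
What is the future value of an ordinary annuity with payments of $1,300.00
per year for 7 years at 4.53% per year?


Formula: FV = PMT * ((1+r)^n - 1) / r
Growth factor: (1 + 0.0453)^7 = 1.363599
Numerator: 1.363599 - 1 = 0.363599
FV = $1,300.00 * 0.363599 / 0.0453 = $10,434.41

$10,434.41


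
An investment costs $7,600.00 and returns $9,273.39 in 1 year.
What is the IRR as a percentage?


Formula: IRR = C1/C0 - 1
Substituting: IRR = $9,273.39 / $7,600.00 - 1
Ratio: 1.220183 - 1 = 0.220183
IRR = 22.0183%

22.0183%


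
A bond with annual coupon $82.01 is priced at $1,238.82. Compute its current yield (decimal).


Formula: Current yield = annual coupon / price
Substituting: CY = $82.01 / $1,238.82
CY = 0.0662

0.0662


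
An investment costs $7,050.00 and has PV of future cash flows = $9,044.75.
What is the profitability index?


Formula: PI = PV(cash flows) / initial investment
Substituting: PI = $9,044.75 / $7,050.00
PI = 1.2829

1.2829


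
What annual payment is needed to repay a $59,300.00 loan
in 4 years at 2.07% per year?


Formula: PMT = PV * r / (1 - (1+r)^(-n))
Denominator: 1 - (1 + 0.0207)^(-4) = 0.078686
Numerator: $59,300.00 * 0.0207 = 1227.51
PMT = 1227.51 / 0.078686 = $15,600.05

$15,600.05


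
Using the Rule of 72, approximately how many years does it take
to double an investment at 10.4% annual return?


Formula: Years ≈ 72 / r
Substituting: Years ≈ 72 / 10.4
Years ≈ 6.9

6.9 years


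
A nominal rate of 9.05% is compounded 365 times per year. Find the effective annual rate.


Formula: EAR = (1 + r/m)^m - 1
Period rate: r/m = 0.0905 / 365 = 0.000248
Compounding: (1 + 0.000248)^365 = 1.094709
EAR = 1.094709 - 1 = 0.094709

0.094709


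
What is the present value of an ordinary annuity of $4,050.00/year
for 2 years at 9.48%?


Formula: PV = PMT * (1 - (1+r)^(-n)) / r
Discount factor: (1 + 0.0948)^(-2) = 0.834316
Bracket: 1 - 0.834316 = 0.165684
PV = $4,050.00 * 0.165684 / 0.0948 = $7,078.28

$7,078.28


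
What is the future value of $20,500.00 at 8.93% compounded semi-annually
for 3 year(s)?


Formula: FV = P * (1 + r/m)^(m*t)
Period rate: r/m = 0.0893 / 2 = 0.04465
Total periods: m*t = 2 * 3 = 6
Growth factor: (1 + 0.04465)^6 = 1.299645
FV = $20,500.00 * 1.299645 = $26,642.73

$26,642.73


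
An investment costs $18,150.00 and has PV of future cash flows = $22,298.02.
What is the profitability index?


Formula: PI = PV(cash flows) / initial investment
Substituting: PI = $22,298.02 / $18,150.00
PI = 1.2285

1.2285


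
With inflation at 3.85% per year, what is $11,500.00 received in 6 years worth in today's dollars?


Formula: Real value = nominal / (1 + inflation)^years
Price level: (1 + 0.0385)^6 = 1.254409
Real value = $11,500.00 / 1.254409 = $9,167.67

$9,167.67


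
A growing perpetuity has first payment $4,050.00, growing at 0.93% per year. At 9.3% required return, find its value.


Formula: PV = C / (r - g)
Spread: r - g = 0.093 - 0.0093 = 0.0837
Substituting: PV = $4,050.00 / 0.0837
PV = $48,387.10

$48,387.10


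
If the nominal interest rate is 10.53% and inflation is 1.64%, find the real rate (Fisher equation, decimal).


Formula: (1 + r_real) = (1 + r_nom) / (1 + inflation)
Substituting: (1 + r_real) = 1.1053 / 1.0164
(1 + r_real) = 1.087466
r_real = 1.087466 - 1 = 0.087466

0.087466


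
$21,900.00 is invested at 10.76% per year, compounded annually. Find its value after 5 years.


Formula: FV = P * (1 + r)^n
Substituting: FV = $21,900.00 * (1 + 0.1076)^5
Growth factor: (1.1076)^5 = 1.66692
FV = $21,900.00 * 1.66692 = $36,505.55

$36,505.55


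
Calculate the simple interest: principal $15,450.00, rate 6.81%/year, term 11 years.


Formula: I = P * r * t
Substituting: I = $15,450.00 * 0.0681 * 11
Step: I = $15,450.00 * 0.7491
I = $11,573.60

$11,573.60


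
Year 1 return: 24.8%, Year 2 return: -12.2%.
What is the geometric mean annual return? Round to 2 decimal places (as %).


Formula: Geometric mean = ((1+r1)*(1+r2))^(1/2) - 1
Product: (1 + 0.248) * (1 + -0.122) = 1.248 * 0.878 = 1.095744
Square root: 1.095744^0.5 = 1.046778
Geometric mean = 1.046778 - 1 = 0.046778
As percentage: 4.68%

4.68%


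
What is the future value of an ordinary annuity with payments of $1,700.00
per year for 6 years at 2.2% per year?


Formula: FV = PMT * ((1+r)^n - 1) / r
Growth factor: (1 + 0.022)^6 = 1.139477
Numerator: 1.139477 - 1 = 0.139477
FV = $1,700.00 * 0.139477 / 0.022 = $10,777.73

$10,777.73


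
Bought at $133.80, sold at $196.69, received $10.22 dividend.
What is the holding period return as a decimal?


Formula: HPR = (P1 - P0 + D) / P0
Gain: $196.69 - $133.80 + $10.22 = $73.11
HPR = $73.11 / $133.80 = 0.5464

0.5464


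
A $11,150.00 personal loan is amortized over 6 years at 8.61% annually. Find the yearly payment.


Formula: PMT = PV * r / (1 - (1+r)^(-n))
Denominator: 1 - (1 + 0.0861)^(-6) = 0.39077
Numerator: $11,150.00 * 0.0861 = 960.015
PMT = 960.015 / 0.39077 = $2,456.73

$2,456.73


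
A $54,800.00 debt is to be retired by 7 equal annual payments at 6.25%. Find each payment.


Formula: PMT = PV * r / (1 - (1+r)^(-n))
Denominator: 1 - (1 + 0.0625)^(-7) = 0.34582
Numerator: $54,800.00 * 0.0625 = 3425.0
PMT = 3425.0 / 0.34582 = $9,904.00

$9,904.00


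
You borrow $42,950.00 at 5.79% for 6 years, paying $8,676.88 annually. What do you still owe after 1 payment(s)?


Formula: Balance = PV*(1+r)^k - PMT*((1+r)^k - 1)/r
Growth: (1 + 0.0579)^1 = 1.0579
Accumulated factor: ((1+r)^k - 1)/r = 1.0
Balance = $42,950.00 * 1.0579 - $8,676.88 * 1.0
Balance = $36,759.93

$36,759.93


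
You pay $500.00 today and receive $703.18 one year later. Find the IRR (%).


Formula: IRR = C1/C0 - 1
Substituting: IRR = $703.18 / $500.00 - 1
Ratio: 1.40636 - 1 = 0.40636
IRR = 40.636%

40.636%


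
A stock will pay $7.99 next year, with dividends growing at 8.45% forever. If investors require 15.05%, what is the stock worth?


Formula: P = D1 / (r - g)
Spread: r - g = 0.1505 - 0.0845 = 0.066
Substituting: P = $7.99 / 0.066
P = $121.06

$121.06


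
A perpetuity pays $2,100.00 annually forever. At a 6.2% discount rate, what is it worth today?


Formula: PV = C / r
Substituting: PV = $2,100.00 / 0.062
PV = $33,870.97

$33,870.97


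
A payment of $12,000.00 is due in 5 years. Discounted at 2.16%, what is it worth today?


Formula: PV = FV / (1 + r)^n
Substituting: PV = $12,000.00 / (1 + 0.0216)^5
Discount factor: (1.0216)^5 = 1.112767
PV = $12,000.00 / 1.112767 = $10,783.92

$10,783.92


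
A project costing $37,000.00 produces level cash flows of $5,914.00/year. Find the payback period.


Formula: Payback = investment / annual cash flow
Substituting: Payback = $37,000.00 / $5,914.00
Payback = 6.2563 years

6.2563 years


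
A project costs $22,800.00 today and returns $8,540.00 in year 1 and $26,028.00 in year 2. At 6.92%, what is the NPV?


Formula: NPV = C0 + C1/(1+r) + C2/(1+r)^2
Discount C1: $8,540.00 / (1 + 0.0692) = $7,987.28
Discount C2: $26,028.00 / (1 + 0.0692)^2 = $22,767.90
NPV = -$22,800.00 + $7,987.28 + $22,767.90 = $7,955.18

$7,955.18


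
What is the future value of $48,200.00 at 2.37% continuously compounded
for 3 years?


Formula: FV = P * e^(r*t)
Exponent: r*t = 0.0237 * 3 = 0.0711
e^(0.0711) = 1.073689
FV = $48,200.00 * 1.073689 = $51,751.79

$51,751.79


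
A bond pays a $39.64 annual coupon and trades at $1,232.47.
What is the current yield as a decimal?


Formula: Current yield = annual coupon / price
Substituting: CY = $39.64 / $1,232.47
CY = 0.032163

0.032163


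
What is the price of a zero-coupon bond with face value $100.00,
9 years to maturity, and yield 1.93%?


Formula: Price = FV / (1 + r)^n
Substituting: Price = $100.00 / (1 + 0.0193)^9
Discount factor: (1.0193)^9 = 1.187731
Price = $100.00 / 1.187731 = $84.19

$84.19


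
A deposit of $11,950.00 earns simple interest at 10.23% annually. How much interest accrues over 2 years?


Formula: I = P * r * t
Substituting: I = $11,950.00 * 0.1023 * 2
Step: I = $11,950.00 * 0.2046
I = $2,444.97

$2,444.97


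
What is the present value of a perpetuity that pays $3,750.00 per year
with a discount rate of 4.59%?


Formula: PV = C / r
Substituting: PV = $3,750.00 / 0.0459
PV = $81,699.35

$81,699.35


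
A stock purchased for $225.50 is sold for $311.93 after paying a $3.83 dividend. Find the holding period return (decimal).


Formula: HPR = (P1 - P0 + D) / P0
Gain: $311.93 - $225.50 + $3.83 = $90.26
HPR = $90.26 / $225.50 = 0.4003

0.4003


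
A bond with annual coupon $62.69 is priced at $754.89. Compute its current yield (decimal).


Formula: Current yield = annual coupon / price
Substituting: CY = $62.69 / $754.89
CY = 0.083045

0.083045


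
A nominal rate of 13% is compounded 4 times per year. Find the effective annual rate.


Formula: EAR = (1 + r/m)^m - 1
Period rate: r/m = 0.13 / 4 = 0.0325
Compounding: (1 + 0.0325)^4 = 1.136476
EAR = 1.136476 - 1 = 0.136476

0.136476


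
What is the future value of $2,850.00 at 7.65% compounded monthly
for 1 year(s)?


Formula: FV = P * (1 + r/m)^(m*t)
Period rate: r/m = 0.0765 / 12 = 0.006375
Total periods: m*t = 12 * 1 = 12
Growth factor: (1 + 0.006375)^12 = 1.07924
FV = $2,850.00 * 1.07924 = $3,075.83

$3,075.83


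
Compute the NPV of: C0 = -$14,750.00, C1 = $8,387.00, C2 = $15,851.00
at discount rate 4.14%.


Formula: NPV = C0 + C1/(1+r) + C2/(1+r)^2
Discount C1: $8,387.00 / (1 + 0.0414) = $8,053.58
Discount C2: $15,851.00 / (1 + 0.0414)^2 = $14,615.76
NPV = -$14,750.00 + $8,053.58 + $14,615.76 = $7,919.35

$7,919.35


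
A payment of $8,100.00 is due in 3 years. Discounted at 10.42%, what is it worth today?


Formula: PV = FV / (1 + r)^n
Substituting: PV = $8,100.00 / (1 + 0.1042)^3
Discount factor: (1.1042)^3 = 1.346304
PV = $8,100.00 / 1.346304 = $6,016.47

$6,016.47


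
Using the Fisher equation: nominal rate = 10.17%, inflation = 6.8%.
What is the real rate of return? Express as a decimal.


Formula: (1 + r_real) = (1 + r_nom) / (1 + inflation)
Substituting: (1 + r_real) = 1.1017 / 1.068
(1 + r_real) = 1.031554
r_real = 1.031554 - 1 = 0.031554

0.031554


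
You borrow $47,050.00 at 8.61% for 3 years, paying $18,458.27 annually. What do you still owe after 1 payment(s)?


Formula: Balance = PV*(1+r)^k - PMT*((1+r)^k - 1)/r
Growth: (1 + 0.0861)^1 = 1.0861
Accumulated factor: ((1+r)^k - 1)/r = 1.0
Balance = $47,050.00 * 1.0861 - $18,458.27 * 1.0
Balance = $32,642.74

$32,642.74


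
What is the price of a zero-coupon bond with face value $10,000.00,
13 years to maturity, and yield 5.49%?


Formula: Price = FV / (1 + r)^n
Substituting: Price = $10,000.00 / (1 + 0.0549)^13
Discount factor: (1.0549)^13 = 2.003304
Price = $10,000.00 / 2.003304 = $4,991.75

$4,991.75


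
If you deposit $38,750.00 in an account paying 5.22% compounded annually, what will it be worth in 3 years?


Formula: FV = P * (1 + r)^n
Substituting: FV = $38,750.00 * (1 + 0.0522)^3
Growth factor: (1.0522)^3 = 1.164917
FV = $38,750.00 * 1.164917 = $45,140.52

$45,140.52


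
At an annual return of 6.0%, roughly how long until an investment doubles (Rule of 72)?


Formula: Years ≈ 72 / r
Substituting: Years ≈ 72 / 6.0
Years ≈ 12.0

12.0 years


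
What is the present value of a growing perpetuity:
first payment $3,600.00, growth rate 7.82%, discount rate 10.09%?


Formula: PV = C / (r - g)
Spread: r - g = 0.1009 - 0.0782 = 0.0227
Substituting: PV = $3,600.00 / 0.0227
PV = $158,590.31

$158,590.31


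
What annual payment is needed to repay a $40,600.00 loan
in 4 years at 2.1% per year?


Formula: PMT = PV * r / (1 - (1+r)^(-n))
Denominator: 1 - (1 + 0.021)^(-4) = 0.079769
Numerator: $40,600.00 * 0.021 = 852.6
PMT = 852.6 / 0.079769 = $10,688.41

$10,688.41


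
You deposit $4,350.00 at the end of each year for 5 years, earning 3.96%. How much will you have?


Formula: FV = PMT * ((1+r)^n - 1) / r
Growth factor: (1 + 0.0396)^5 = 1.214315
Numerator: 1.214315 - 1 = 0.214315
FV = $4,350.00 * 0.214315 / 0.0396 = $23,542.18

$23,542.18


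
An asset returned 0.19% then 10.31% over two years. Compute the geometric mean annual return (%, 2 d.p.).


Formula: Geometric mean = ((1+r1)*(1+r2))^(1/2) - 1
Product: (1 + 0.0019) * (1 + 0.1031) = 1.0019 * 1.1031 = 1.105196
Square root: 1.105196^0.5 = 1.051283
Geometric mean = 1.051283 - 1 = 0.051283
As percentage: 5.13%

5.13%


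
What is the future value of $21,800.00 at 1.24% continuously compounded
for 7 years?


Formula: FV = P * e^(r*t)
Exponent: r*t = 0.0124 * 7 = 0.0868
e^(0.0868) = 1.090679
FV = $21,800.00 * 1.090679 = $23,776.79

$23,776.79


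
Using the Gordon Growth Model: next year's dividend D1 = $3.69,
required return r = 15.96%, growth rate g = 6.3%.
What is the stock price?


Formula: P = D1 / (r - g)
Spread: r - g = 0.1596 - 0.063 = 0.0966
Substituting: P = $3.69 / 0.0966
P = $38.20

$38.20


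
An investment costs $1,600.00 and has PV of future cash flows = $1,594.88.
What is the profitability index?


Formula: PI = PV(cash flows) / initial investment
Substituting: PI = $1,594.88 / $1,600.00
PI = 0.9968

0.9968


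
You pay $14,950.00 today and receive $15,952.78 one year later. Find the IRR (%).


Formula: IRR = C1/C0 - 1
Substituting: IRR = $15,952.78 / $14,950.00 - 1
Ratio: 1.067076 - 1 = 0.067076
IRR = 6.7076%

6.7076%


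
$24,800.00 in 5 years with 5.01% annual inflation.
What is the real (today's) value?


Formula: Real value = nominal / (1 + inflation)^years
Price level: (1 + 0.0501)^5 = 1.276889
Real value = $24,800.00 / 1.276889 = $19,422.20

$19,422.20


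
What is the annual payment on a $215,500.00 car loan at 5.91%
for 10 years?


Formula: PMT = PV * r / (1 - (1+r)^(-n))
Denominator: 1 - (1 + 0.0591)^(-10) = 0.436842
Numerator: $215,500.00 * 0.0591 = 12736.05
PMT = 12736.05 / 0.436842 = $29,154.83

$29,154.83


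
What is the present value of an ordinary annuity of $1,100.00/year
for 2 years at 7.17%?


Formula: PV = PMT * (1 - (1+r)^(-n)) / r
Discount factor: (1 + 0.0717)^(-2) = 0.87067
Bracket: 1 - 0.87067 = 0.12933
PV = $1,100.00 * 0.12933 / 0.0717 = $1,984.14

$1,984.14


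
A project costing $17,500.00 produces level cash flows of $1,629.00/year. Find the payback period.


Formula: Payback = investment / annual cash flow
Substituting: Payback = $17,500.00 / $1,629.00
Payback = 10.7428 years

10.7428 years


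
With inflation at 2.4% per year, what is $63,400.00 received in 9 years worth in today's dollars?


Formula: Real value = nominal / (1 + inflation)^years
Price level: (1 + 0.024)^9 = 1.23794
Real value = $63,400.00 / 1.23794 = $51,214.11

$51,214.11


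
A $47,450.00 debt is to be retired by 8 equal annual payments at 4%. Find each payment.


Formula: PMT = PV * r / (1 - (1+r)^(-n))
Denominator: 1 - (1 + 0.04)^(-8) = 0.26931
Numerator: $47,450.00 * 0.04 = 1898.0
PMT = 1898.0 / 0.26931 = $7,047.65

$7,047.65


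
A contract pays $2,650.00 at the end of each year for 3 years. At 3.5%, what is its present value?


Formula: PV = PMT * (1 - (1+r)^(-n)) / r
Discount factor: (1 + 0.035)^(-3) = 0.901943
Bracket: 1 - 0.901943 = 0.098057
PV = $2,650.00 * 0.098057 / 0.035 = $7,424.34

$7,424.34


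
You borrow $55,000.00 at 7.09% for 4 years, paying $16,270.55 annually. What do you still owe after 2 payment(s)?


Formula: Balance = PV*(1+r)^k - PMT*((1+r)^k - 1)/r
Growth: (1 + 0.0709)^2 = 1.146827
Accumulated factor: ((1+r)^k - 1)/r = 2.0709
Balance = $55,000.00 * 1.146827 - $16,270.55 * 2.0709
Balance = $29,380.79

$29,380.79


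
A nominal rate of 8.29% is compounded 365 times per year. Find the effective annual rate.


Formula: EAR = (1 + r/m)^m - 1
Period rate: r/m = 0.0829 / 365 = 0.000227
Compounding: (1 + 0.000227)^365 = 1.086423
EAR = 1.086423 - 1 = 0.086423

0.086423


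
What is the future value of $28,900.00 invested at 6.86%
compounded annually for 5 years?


Formula: FV = P * (1 + r)^n
Substituting: FV = $28,900.00 * (1 + 0.0686)^5
Growth factor: (1.0686)^5 = 1.3934
FV = $28,900.00 * 1.3934 = $40,269.26

$40,269.26


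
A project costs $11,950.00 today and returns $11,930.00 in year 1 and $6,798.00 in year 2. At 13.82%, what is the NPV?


Formula: NPV = C0 + C1/(1+r) + C2/(1+r)^2
Discount C1: $11,930.00 / (1 + 0.1382) = $10,481.46
Discount C2: $6,798.00 / (1 + 0.1382)^2 = $5,247.40
NPV = -$11,950.00 + $10,481.46 + $5,247.40 = $3,778.86

$3,778.86


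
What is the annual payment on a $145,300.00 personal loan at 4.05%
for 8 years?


Formula: PMT = PV * r / (1 - (1+r)^(-n))
Denominator: 1 - (1 + 0.0405)^(-8) = 0.272114
Numerator: $145,300.00 * 0.0405 = 5884.65
PMT = 5884.65 / 0.272114 = $21,625.67

$21,625.67


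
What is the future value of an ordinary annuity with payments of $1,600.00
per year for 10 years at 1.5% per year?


Formula: FV = PMT * ((1+r)^n - 1) / r
Growth factor: (1 + 0.015)^10 = 1.160541
Numerator: 1.160541 - 1 = 0.160541
FV = $1,600.00 * 0.160541 / 0.015 = $17,124.35

$17,124.35


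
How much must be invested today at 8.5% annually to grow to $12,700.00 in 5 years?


Formula: PV = FV / (1 + r)^n
Substituting: PV = $12,700.00 / (1 + 0.085)^5
Discount factor: (1.085)^5 = 1.503657
PV = $12,700.00 / 1.503657 = $8,446.08

$8,446.08


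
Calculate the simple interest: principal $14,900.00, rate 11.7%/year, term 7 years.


Formula: I = P * r * t
Substituting: I = $14,900.00 * 0.117 * 7
Step: I = $14,900.00 * 0.819
I = $12,203.10

$12,203.10


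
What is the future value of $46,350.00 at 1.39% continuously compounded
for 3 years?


Formula: FV = P * e^(r*t)
Exponent: r*t = 0.0139 * 3 = 0.0417
e^(0.0417) = 1.042582
FV = $46,350.00 * 1.042582 = $48,323.66

$48,323.66


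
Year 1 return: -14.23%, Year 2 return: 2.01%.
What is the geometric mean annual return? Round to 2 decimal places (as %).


Formula: Geometric mean = ((1+r1)*(1+r2))^(1/2) - 1
Product: (1 + -0.1423) * (1 + 0.0201) = 0.8577 * 1.0201 = 0.87494
Square root: 0.87494^0.5 = 0.935382
Geometric mean = 0.935382 - 1 = -0.064618
As percentage: -6.46%

-6.46%


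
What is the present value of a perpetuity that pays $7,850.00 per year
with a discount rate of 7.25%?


Formula: PV = C / r
Substituting: PV = $7,850.00 / 0.0725
PV = $108,275.86

$108,275.86


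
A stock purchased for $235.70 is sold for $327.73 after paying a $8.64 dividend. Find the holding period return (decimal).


Formula: HPR = (P1 - P0 + D) / P0
Gain: $327.73 - $235.70 + $8.64 = $100.67
HPR = $100.67 / $235.70 = 0.4271

0.4271


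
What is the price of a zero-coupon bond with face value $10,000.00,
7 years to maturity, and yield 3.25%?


Formula: Price = FV / (1 + r)^n
Substituting: Price = $10,000.00 / (1 + 0.0325)^7
Discount factor: (1.0325)^7 = 1.250923
Price = $10,000.00 / 1.250923 = $7,994.10

$7,994.10


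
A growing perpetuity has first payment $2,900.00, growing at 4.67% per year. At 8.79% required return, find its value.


Formula: PV = C / (r - g)
Spread: r - g = 0.0879 - 0.0467 = 0.0412
Substituting: PV = $2,900.00 / 0.0412
PV = $70,388.35

$70,388.35


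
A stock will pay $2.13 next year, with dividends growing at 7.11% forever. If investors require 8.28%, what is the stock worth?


Formula: P = D1 / (r - g)
Spread: r - g = 0.0828 - 0.0711 = 0.0117
Substituting: P = $2.13 / 0.0117
P = $182.05

$182.05


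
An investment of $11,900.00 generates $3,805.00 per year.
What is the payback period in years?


Formula: Payback = investment / annual cash flow
Substituting: Payback = $11,900.00 / $3,805.00
Payback = 3.1275 years

3.1275 years


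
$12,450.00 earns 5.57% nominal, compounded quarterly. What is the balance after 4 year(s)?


Formula: FV = P * (1 + r/m)^(m*t)
Period rate: r/m = 0.0557 / 4 = 0.013925
Total periods: m*t = 4 * 4 = 16
Growth factor: (1 + 0.013925)^16 = 1.247652
FV = $12,450.00 * 1.247652 = $15,533.26

$15,533.26


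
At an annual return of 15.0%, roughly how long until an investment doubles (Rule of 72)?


Formula: Years ≈ 72 / r
Substituting: Years ≈ 72 / 15.0
Years ≈ 4.8

4.8 years


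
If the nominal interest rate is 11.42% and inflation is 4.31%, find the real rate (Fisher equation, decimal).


Formula: (1 + r_real) = (1 + r_nom) / (1 + inflation)
Substituting: (1 + r_real) = 1.1142 / 1.0431
(1 + r_real) = 1.068162
r_real = 1.068162 - 1 = 0.068162

0.068162


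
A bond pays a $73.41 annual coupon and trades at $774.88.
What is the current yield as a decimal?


Formula: Current yield = annual coupon / price
Substituting: CY = $73.41 / $774.88
CY = 0.094737

0.094737


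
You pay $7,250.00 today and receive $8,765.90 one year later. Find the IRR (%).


Formula: IRR = C1/C0 - 1
Substituting: IRR = $8,765.90 / $7,250.00 - 1
Ratio: 1.20909 - 1 = 0.20909
IRR = 20.909%

20.909%


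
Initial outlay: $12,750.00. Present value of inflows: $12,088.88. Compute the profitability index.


Formula: PI = PV(cash flows) / initial investment
Substituting: PI = $12,088.88 / $12,750.00
PI = 0.9481

0.9481


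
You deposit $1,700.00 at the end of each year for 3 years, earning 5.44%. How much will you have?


Formula: FV = PMT * ((1+r)^n - 1) / r
Growth factor: (1 + 0.0544)^3 = 1.172239
Numerator: 1.172239 - 1 = 0.172239
FV = $1,700.00 * 0.172239 / 0.0544 = $5,382.47

$5,382.47


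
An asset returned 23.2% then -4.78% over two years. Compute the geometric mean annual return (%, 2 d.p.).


Formula: Geometric mean = ((1+r1)*(1+r2))^(1/2) - 1
Product: (1 + 0.232) * (1 + -0.0478) = 1.232 * 0.9522 = 1.17311
Square root: 1.17311^0.5 = 1.083102
Geometric mean = 1.083102 - 1 = 0.083102
As percentage: 8.31%

8.31%


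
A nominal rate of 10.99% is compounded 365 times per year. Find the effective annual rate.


Formula: EAR = (1 + r/m)^m - 1
Period rate: r/m = 0.1099 / 365 = 0.000301
Compounding: (1 + 0.000301)^365 = 1.116148
EAR = 1.116148 - 1 = 0.116148

0.116148


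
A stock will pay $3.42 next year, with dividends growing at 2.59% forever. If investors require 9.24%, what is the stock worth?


Formula: P = D1 / (r - g)
Spread: r - g = 0.0924 - 0.0259 = 0.0665
Substituting: P = $3.42 / 0.0665
P = $51.43

$51.43


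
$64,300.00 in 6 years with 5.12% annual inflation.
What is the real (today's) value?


Formula: Real value = nominal / (1 + inflation)^years
Price level: (1 + 0.0512)^6 = 1.349311
Real value = $64,300.00 / 1.349311 = $47,653.95

$47,653.95


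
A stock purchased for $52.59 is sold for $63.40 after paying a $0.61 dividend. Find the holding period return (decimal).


Formula: HPR = (P1 - P0 + D) / P0
Gain: $63.40 - $52.59 + $0.61 = $11.42
HPR = $11.42 / $52.59 = 0.2172

0.2172


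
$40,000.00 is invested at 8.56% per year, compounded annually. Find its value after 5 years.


Formula: FV = P * (1 + r)^n
Substituting: FV = $40,000.00 * (1 + 0.0856)^5
Growth factor: (1.0856)^5 = 1.507819
FV = $40,000.00 * 1.507819 = $60,312.75

$60,312.75


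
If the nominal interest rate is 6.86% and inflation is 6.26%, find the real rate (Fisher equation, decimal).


Formula: (1 + r_real) = (1 + r_nom) / (1 + inflation)
Substituting: (1 + r_real) = 1.0686 / 1.0626
(1 + r_real) = 1.005647
r_real = 1.005647 - 1 = 0.005647

0.005647


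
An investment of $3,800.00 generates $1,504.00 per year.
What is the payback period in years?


Formula: Payback = investment / annual cash flow
Substituting: Payback = $3,800.00 / $1,504.00
Payback = 2.5266 years

2.5266 years


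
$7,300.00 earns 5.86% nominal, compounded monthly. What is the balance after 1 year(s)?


Formula: FV = P * (1 + r/m)^(m*t)
Period rate: r/m = 0.0586 / 12 = 0.004883
Total periods: m*t = 12 * 1 = 12
Growth factor: (1 + 0.004883)^12 = 1.0602
FV = $7,300.00 * 1.0602 = $7,739.46

$7,739.46


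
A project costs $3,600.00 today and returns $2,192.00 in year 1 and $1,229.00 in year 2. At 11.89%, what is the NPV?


Formula: NPV = C0 + C1/(1+r) + C2/(1+r)^2
Discount C1: $2,192.00 / (1 + 0.1189) = $1,959.07
Discount C2: $1,229.00 / (1 + 0.1189)^2 = $981.68
NPV = -$3,600.00 + $1,959.07 + $981.68 = -$659.25

-$659.25


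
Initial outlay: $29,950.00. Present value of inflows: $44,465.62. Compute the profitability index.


Formula: PI = PV(cash flows) / initial investment
Substituting: PI = $44,465.62 / $29,950.00
PI = 1.4847

1.4847


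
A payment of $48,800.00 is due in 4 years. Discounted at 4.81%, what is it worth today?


Formula: PV = FV / (1 + r)^n
Substituting: PV = $48,800.00 / (1 + 0.0481)^4
Discount factor: (1.0481)^4 = 1.206732
PV = $48,800.00 / 1.206732 = $40,439.79

$40,439.79


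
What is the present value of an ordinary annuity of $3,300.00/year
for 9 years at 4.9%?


Formula: PV = PMT * (1 - (1+r)^(-n)) / r
Discount factor: (1 + 0.049)^(-9) = 0.650161
Bracket: 1 - 0.650161 = 0.349839
PV = $3,300.00 * 0.349839 / 0.049 = $23,560.62

$23,560.62


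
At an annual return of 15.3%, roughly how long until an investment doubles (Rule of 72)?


Formula: Years ≈ 72 / r
Substituting: Years ≈ 72 / 15.3
Years ≈ 4.7

4.7 years


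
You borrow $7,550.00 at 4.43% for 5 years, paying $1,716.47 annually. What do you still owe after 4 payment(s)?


Formula: Balance = PV*(1+r)^k - PMT*((1+r)^k - 1)/r
Growth: (1 + 0.0443)^4 = 1.189327
Accumulated factor: ((1+r)^k - 1)/r = 4.273737
Balance = $7,550.00 * 1.189327 - $1,716.47 * 4.273737
Balance = $1,643.67

$1,643.67


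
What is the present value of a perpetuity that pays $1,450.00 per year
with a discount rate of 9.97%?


Formula: PV = C / r
Substituting: PV = $1,450.00 / 0.0997
PV = $14,543.63

$14,543.63


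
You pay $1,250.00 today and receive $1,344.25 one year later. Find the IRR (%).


Formula: IRR = C1/C0 - 1
Substituting: IRR = $1,344.25 / $1,250.00 - 1
Ratio: 1.0754 - 1 = 0.0754
IRR = 7.54%

7.54%


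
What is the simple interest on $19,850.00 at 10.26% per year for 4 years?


Formula: I = P * r * t
Substituting: I = $19,850.00 * 0.1026 * 4
Step: I = $19,850.00 * 0.4104
I = $8,146.44

$8,146.44


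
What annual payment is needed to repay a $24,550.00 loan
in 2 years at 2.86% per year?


Formula: PMT = PV * r / (1 - (1+r)^(-n))
Denominator: 1 - (1 + 0.0286)^(-2) = 0.054836
Numerator: $24,550.00 * 0.0286 = 702.13
PMT = 702.13 / 0.054836 = $12,804.07

$12,804.07


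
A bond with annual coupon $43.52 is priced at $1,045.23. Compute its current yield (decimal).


Formula: Current yield = annual coupon / price
Substituting: CY = $43.52 / $1,045.23
CY = 0.041637

0.041637


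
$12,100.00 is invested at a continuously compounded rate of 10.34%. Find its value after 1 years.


Formula: FV = P * e^(r*t)
Exponent: r*t = 0.1034 * 1 = 0.1034
e^(0.1034) = 1.108935
FV = $12,100.00 * 1.108935 = $13,418.11

$13,418.11


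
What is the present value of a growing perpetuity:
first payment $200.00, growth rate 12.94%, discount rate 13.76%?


Formula: PV = C / (r - g)
Spread: r - g = 0.1376 - 0.1294 = 0.0082
Substituting: PV = $200.00 / 0.0082
PV = $24,390.24

$24,390.24


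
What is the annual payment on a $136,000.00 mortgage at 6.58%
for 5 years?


Formula: PMT = PV * r / (1 - (1+r)^(-n))
Denominator: 1 - (1 + 0.0658)^(-5) = 0.272854
Numerator: $136,000.00 * 0.0658 = 8948.8
PMT = 8948.8 / 0.272854 = $32,796.99

$32,796.99


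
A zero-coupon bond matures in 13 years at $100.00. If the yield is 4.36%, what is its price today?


Formula: Price = FV / (1 + r)^n
Substituting: Price = $100.00 / (1 + 0.0436)^13
Discount factor: (1.0436)^13 = 1.741578
Price = $100.00 / 1.741578 = $57.42

$57.42


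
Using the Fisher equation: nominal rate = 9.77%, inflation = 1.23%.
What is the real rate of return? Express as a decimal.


Formula: (1 + r_real) = (1 + r_nom) / (1 + inflation)
Substituting: (1 + r_real) = 1.0977 / 1.0123
(1 + r_real) = 1.084362
r_real = 1.084362 - 1 = 0.084362

0.084362


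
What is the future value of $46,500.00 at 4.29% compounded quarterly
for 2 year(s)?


Formula: FV = P * (1 + r/m)^(m*t)
Period rate: r/m = 0.0429 / 4 = 0.010725
Total periods: m*t = 4 * 2 = 8
Growth factor: (1 + 0.010725)^8 = 1.089091
FV = $46,500.00 * 1.089091 = $50,642.72

$50,642.72


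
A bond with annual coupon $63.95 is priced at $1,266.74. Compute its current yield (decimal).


Formula: Current yield = annual coupon / price
Substituting: CY = $63.95 / $1,266.74
CY = 0.050484

0.050484


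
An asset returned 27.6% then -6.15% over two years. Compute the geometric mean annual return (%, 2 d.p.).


Formula: Geometric mean = ((1+r1)*(1+r2))^(1/2) - 1
Product: (1 + 0.276) * (1 + -0.0615) = 1.276 * 0.9385 = 1.197526
Square root: 1.197526^0.5 = 1.094315
Geometric mean = 1.094315 - 1 = 0.094315
As percentage: 9.43%

9.43%


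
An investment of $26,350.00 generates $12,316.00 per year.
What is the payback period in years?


Formula: Payback = investment / annual cash flow
Substituting: Payback = $26,350.00 / $12,316.00
Payback = 2.1395 years

2.1395 years


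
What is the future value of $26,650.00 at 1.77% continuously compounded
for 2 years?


Formula: FV = P * e^(r*t)
Exponent: r*t = 0.0177 * 2 = 0.0354
e^(0.0354) = 1.036034
FV = $26,650.00 * 1.036034 = $27,610.31

$27,610.31


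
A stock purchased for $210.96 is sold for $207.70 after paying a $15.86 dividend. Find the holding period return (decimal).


Formula: HPR = (P1 - P0 + D) / P0
Gain: $207.70 - $210.96 + $15.86 = $12.60
HPR = $12.60 / $210.96 = 0.0597

0.0597


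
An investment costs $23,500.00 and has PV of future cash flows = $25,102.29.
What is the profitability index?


Formula: PI = PV(cash flows) / initial investment
Substituting: PI = $25,102.29 / $23,500.00
PI = 1.0682

1.0682


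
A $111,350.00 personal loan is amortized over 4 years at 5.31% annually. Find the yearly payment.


Formula: PMT = PV * r / (1 - (1+r)^(-n))
Denominator: 1 - (1 + 0.0531)^(-4) = 0.186942
Numerator: $111,350.00 * 0.0531 = 5912.685
PMT = 5912.685 / 0.186942 = $31,628.45

$31,628.45


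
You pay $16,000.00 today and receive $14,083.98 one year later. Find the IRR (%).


Formula: IRR = C1/C0 - 1
Substituting: IRR = $14,083.98 / $16,000.00 - 1
Ratio: 0.880249 - 1 = -0.119751
IRR = -11.9751%

-11.9751%


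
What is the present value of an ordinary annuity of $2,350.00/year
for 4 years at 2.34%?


Formula: PV = PMT * (1 - (1+r)^(-n)) / r
Discount factor: (1 + 0.0234)^(-4) = 0.911629
Bracket: 1 - 0.911629 = 0.088371
PV = $2,350.00 * 0.088371 / 0.0234 = $8,874.82

$8,874.82


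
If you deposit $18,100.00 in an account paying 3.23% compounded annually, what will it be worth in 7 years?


Formula: FV = P * (1 + r)^n
Substituting: FV = $18,100.00 * (1 + 0.0323)^7
Growth factor: (1.0323)^7 = 1.249227
FV = $18,100.00 * 1.249227 = $22,611.02

$22,611.02


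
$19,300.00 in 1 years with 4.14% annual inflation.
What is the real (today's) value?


Formula: Real value = nominal / (1 + inflation)^years
Price level: (1 + 0.0414)^1 = 1.0414
Real value = $19,300.00 / 1.0414 = $18,532.74

$18,532.74


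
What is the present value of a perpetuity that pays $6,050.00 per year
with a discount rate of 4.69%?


Formula: PV = C / r
Substituting: PV = $6,050.00 / 0.0469
PV = $128,997.87

$128,997.87


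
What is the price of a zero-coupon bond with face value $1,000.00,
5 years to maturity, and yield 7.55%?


Formula: Price = FV / (1 + r)^n
Substituting: Price = $1,000.00 / (1 + 0.0755)^5
Discount factor: (1.0755)^5 = 1.438971
Price = $1,000.00 / 1.438971 = $694.94

$694.94


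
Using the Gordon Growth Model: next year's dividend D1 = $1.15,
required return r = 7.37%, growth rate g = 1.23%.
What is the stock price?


Formula: P = D1 / (r - g)
Spread: r - g = 0.0737 - 0.0123 = 0.0614
Substituting: P = $1.15 / 0.0614
P = $18.73

$18.73


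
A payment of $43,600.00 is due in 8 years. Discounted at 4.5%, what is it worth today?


Formula: PV = FV / (1 + r)^n
Substituting: PV = $43,600.00 / (1 + 0.045)^8
Discount factor: (1.045)^8 = 1.422101
PV = $43,600.00 / 1.422101 = $30,658.87

$30,658.87


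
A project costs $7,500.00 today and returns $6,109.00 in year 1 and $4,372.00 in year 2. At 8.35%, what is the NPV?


Formula: NPV = C0 + C1/(1+r) + C2/(1+r)^2
Discount C1: $6,109.00 / (1 + 0.0835) = $5,638.21
Discount C2: $4,372.00 / (1 + 0.0835)^2 = $3,724.11
NPV = -$7,500.00 + $5,638.21 + $3,724.11 = $1,862.32

$1,862.32


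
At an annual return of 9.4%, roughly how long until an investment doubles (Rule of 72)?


Formula: Years ≈ 72 / r
Substituting: Years ≈ 72 / 9.4
Years ≈ 7.7

7.7 years


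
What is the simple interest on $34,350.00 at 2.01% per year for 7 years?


Formula: I = P * r * t
Substituting: I = $34,350.00 * 0.0201 * 7
Step: I = $34,350.00 * 0.1407
I = $4,833.05

$4,833.05


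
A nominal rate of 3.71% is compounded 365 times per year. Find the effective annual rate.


Formula: EAR = (1 + r/m)^m - 1
Period rate: r/m = 0.0371 / 365 = 0.000102
Compounding: (1 + 0.000102)^365 = 1.037795
EAR = 1.037795 - 1 = 0.037795

0.037795


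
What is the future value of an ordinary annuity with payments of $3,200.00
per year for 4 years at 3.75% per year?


Formula: FV = PMT * ((1+r)^n - 1) / r
Growth factor: (1 + 0.0375)^4 = 1.15865
Numerator: 1.15865 - 1 = 0.15865
FV = $3,200.00 * 0.15865 / 0.0375 = $13,538.17

$13,538.17


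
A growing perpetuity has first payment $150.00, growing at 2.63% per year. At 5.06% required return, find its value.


Formula: PV = C / (r - g)
Spread: r - g = 0.0506 - 0.0263 = 0.0243
Substituting: PV = $150.00 / 0.0243
PV = $6,172.84

$6,172.84


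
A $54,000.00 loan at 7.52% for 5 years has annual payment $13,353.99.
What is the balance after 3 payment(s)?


Formula: Balance = PV*(1+r)^k - PMT*((1+r)^k - 1)/r
Growth: (1 + 0.0752)^3 = 1.24299
Accumulated factor: ((1+r)^k - 1)/r = 3.231255
Balance = $54,000.00 * 1.24299 - $13,353.99 * 3.231255
Balance = $23,971.33

$23,971.33


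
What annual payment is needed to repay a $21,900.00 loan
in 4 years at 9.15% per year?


Formula: PMT = PV * r / (1 - (1+r)^(-n))
Denominator: 1 - (1 + 0.0915)^(-4) = 0.295461
Numerator: $21,900.00 * 0.0915 = 2003.85
PMT = 2003.85 / 0.295461 = $6,782.11

$6,782.11


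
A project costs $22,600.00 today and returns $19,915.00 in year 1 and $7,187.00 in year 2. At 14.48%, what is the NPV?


Formula: NPV = C0 + C1/(1+r) + C2/(1+r)^2
Discount C1: $19,915.00 / (1 + 0.1448) = $17,396.05
Discount C2: $7,187.00 / (1 + 0.1448)^2 = $5,483.89
NPV = -$22,600.00 + $17,396.05 + $5,483.89 = $279.94

$279.94


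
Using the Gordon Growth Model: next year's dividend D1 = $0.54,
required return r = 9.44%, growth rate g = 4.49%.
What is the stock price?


Formula: P = D1 / (r - g)
Spread: r - g = 0.0944 - 0.0449 = 0.0495
Substituting: P = $0.54 / 0.0495
P = $10.91

$10.91


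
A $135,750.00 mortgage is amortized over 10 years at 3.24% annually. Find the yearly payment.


Formula: PMT = PV * r / (1 - (1+r)^(-n))
Denominator: 1 - (1 + 0.0324)^(-10) = 0.273024
Numerator: $135,750.00 * 0.0324 = 4398.3
PMT = 4398.3 / 0.273024 = $16,109.57

$16,109.57


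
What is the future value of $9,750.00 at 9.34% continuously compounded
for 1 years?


Formula: FV = P * e^(r*t)
Exponent: r*t = 0.0934 * 1 = 0.0934
e^(0.0934) = 1.097901
FV = $9,750.00 * 1.097901 = $10,704.53

$10,704.53


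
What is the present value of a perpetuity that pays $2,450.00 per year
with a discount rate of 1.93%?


Formula: PV = C / r
Substituting: PV = $2,450.00 / 0.0193
PV = $126,943.01

$126,943.01


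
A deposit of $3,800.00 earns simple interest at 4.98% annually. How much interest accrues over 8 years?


Formula: I = P * r * t
Substituting: I = $3,800.00 * 0.0498 * 8
Step: I = $3,800.00 * 0.3984
I = $1,513.92

$1,513.92


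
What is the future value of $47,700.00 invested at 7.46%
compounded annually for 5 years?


Formula: FV = P * (1 + r)^n
Substituting: FV = $47,700.00 * (1 + 0.0746)^5
Growth factor: (1.0746)^5 = 1.43296
FV = $47,700.00 * 1.43296 = $68,352.21

$68,352.21


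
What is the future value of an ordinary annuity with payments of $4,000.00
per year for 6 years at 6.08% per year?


Formula: FV = PMT * ((1+r)^n - 1) / r
Growth factor: (1 + 0.0608)^6 = 1.424955
Numerator: 1.424955 - 1 = 0.424955
FV = $4,000.00 * 0.424955 / 0.0608 = $27,957.55

$27,957.55


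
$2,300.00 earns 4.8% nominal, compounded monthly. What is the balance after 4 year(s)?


Formula: FV = P * (1 + r/m)^(m*t)
Period rate: r/m = 0.048 / 12 = 0.004
Total periods: m*t = 12 * 4 = 48
Growth factor: (1 + 0.004)^48 = 1.211207
FV = $2,300.00 * 1.211207 = $2,785.78

$2,785.78
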